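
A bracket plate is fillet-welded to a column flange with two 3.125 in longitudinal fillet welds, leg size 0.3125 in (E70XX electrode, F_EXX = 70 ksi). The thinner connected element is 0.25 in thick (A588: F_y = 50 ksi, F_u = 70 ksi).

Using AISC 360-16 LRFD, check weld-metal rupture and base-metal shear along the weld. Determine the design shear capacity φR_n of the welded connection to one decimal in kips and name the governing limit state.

43.5 kips (weld metal governs)

Weld metal: throat = 0.707×0.3125 = 0.22094 in, L = 2×3.125 = 6.25 in. φR_n = 0.75 × 0.6 × 70 × 0.22094 × 6.25 = 43.5 kips.
Base metal shear (0.25 in plate): yield φR_n = 1.0×0.6×50×0.25×6.25 = 46.9 kips; rupture φR_n = 0.75×0.6×70×0.25×6.25 = 49.2 kips; take 46.9 kips (yield).
Governing: min(43.5, 46.9) = 43.5 kips → weld metal.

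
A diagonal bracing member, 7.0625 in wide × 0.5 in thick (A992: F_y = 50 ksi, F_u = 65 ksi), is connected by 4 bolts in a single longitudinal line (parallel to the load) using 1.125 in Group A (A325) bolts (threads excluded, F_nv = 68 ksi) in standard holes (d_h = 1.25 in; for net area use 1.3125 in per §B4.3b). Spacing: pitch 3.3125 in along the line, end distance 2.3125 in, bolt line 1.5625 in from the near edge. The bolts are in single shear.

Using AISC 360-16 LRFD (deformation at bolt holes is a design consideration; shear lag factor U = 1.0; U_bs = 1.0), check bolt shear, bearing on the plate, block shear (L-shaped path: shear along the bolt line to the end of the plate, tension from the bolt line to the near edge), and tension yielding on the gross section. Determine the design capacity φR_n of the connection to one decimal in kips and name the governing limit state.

134.1 kips (block shear governs)

Bolt shear: A_b = π(1.125)²/4 = 0.99402 in². φR_n = 0.75 × 68 × 0.99402 × 4 × 1 = 202.8 kips.
Bearing (0.5 in plate, F_u = 65 ksi): end bolts L_c = 2.3125 − 1.25/2 = 1.6875, R_n = min(1.2×1.6875×0.5×65, 2.4×1.125×0.5×65) = 65.813 kips/bolt; interior L_c = 3.3125 − 1.25 = 2.0625, R_n = 80.438 kips/bolt. φR_n = 0.75 × (1×65.813 + 3×80.438) = 230.3 kips.
Block shear: shear path 1×[2.3125+3×3.3125] = 1×12.25 in, A_gv = 6.125, A_nv = 1×(12.25 − 3.5×1.3125)×0.5 = 3.8281 in²; tension to near edge: (1.5625 − 0.5×1.3125)×0.5 = 0.45313 in². R_n = min(0.6×65×3.8281, 0.6×50×6.125) + 1.0×65×0.45313 = min(149.3, 183.75) + 29.453 = 178.75 kips. φR_n = 0.75 × 178.75 = 134.1 kips.
Tension yield (gross): A_g = 7.0625×0.5 = 3.5313 in². φR_n = 0.90 × 50 × 3.5313 = 158.9 kips.
Governing: min(202.8, 230.3, 134.1, 158.9) = 134.1 kips → block shear.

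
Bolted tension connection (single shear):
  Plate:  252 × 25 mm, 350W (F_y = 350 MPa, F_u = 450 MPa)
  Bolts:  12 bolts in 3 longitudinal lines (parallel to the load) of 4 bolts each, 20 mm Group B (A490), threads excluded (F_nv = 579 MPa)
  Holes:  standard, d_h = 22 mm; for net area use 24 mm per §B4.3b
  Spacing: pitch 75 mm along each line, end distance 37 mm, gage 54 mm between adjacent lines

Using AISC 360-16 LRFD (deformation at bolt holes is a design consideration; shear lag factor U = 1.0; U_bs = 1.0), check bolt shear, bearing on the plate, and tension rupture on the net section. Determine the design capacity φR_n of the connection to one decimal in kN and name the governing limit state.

Bolt shear: A_b = π(20)²/4 = 314.16 mm². φR_n = 0.75 × 579 × 314.16 × 12 × 1 = 1637.1 kN.
Bearing (25 mm plate, F_u = 450 MPa): end bolts L_c = 37 − 22/2 = 26, R_n = min(1.2×26×25×450, 2.4×20×25×450) = 351 kN/bolt; interior L_c = 75 − 22 = 53, R_n = 540 kN/bolt. φR_n = 0.75 × (3×351 + 9×540) = 4434.8 kN.
Tension rupture (net): A_n = (252 − 3×24)×25 = 4500 mm² (U = 1.0, A_e = A_n). φR_n = 0.75 × 450 × 4500 = 1518.8 kN.
Governing: min(1637.1, 4434.8, 1518.8) = 1518.8 kN → net-section rupture.

1518.8 kN (net-section rupture governs)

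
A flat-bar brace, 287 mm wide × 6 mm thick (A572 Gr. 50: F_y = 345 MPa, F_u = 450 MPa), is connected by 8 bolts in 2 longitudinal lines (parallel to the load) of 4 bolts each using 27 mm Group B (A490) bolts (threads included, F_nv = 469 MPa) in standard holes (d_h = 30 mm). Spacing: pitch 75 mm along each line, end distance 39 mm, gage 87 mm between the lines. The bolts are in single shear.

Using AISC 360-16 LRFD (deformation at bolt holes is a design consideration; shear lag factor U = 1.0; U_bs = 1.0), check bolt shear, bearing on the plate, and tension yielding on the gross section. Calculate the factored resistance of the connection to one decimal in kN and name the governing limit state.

Bolt shear: A_b = π(27)²/4 = 572.56 mm². φR_n = 0.75 × 469 × 572.56 × 8 × 1 = 1611.2 kN.
Bearing (6 mm plate, F_u = 450 MPa): end bolts L_c = 39 − 30/2 = 24, R_n = min(1.2×24×6×450, 2.4×27×6×450) = 77.76 kN/bolt; interior L_c = 75 − 30 = 45, R_n = 145.8 kN/bolt. φR_n = 0.75 × (2×77.76 + 6×145.8) = 772.7 kN.
Tension yield (gross): A_g = 287×6 = 1722 mm². φR_n = 0.90 × 345 × 1722 = 534.7 kN.
Governing: min(1611.2, 772.7, 534.7) = 534.7 kN → gross-section yield.

534.7 kN (gross-section yield governs)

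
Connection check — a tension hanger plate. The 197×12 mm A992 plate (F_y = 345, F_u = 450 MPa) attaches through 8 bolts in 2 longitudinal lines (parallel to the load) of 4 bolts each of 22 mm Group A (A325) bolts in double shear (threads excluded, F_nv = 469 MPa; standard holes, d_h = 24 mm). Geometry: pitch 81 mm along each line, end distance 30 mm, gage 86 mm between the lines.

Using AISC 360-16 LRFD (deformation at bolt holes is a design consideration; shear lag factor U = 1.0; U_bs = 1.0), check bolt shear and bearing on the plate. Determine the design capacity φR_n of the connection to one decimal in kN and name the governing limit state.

Bolt shear: A_b = π(22)²/4 = 380.13 mm². φR_n = 0.75 × 469 × 380.13 × 8 × 2 = 2139.4 kN.
Bearing (12 mm plate, F_u = 450 MPa): end bolts L_c = 30 − 24/2 = 18, R_n = min(1.2×18×12×450, 2.4×22×12×450) = 116.64 kN/bolt; interior L_c = 81 − 24 = 57, R_n = 285.12 kN/bolt. φR_n = 0.75 × (2×116.64 + 6×285.12) = 1458.0 kN.
Governing: min(2139.4, 1458.0) = 1458.0 kN → bearing.

1458.0 kN (bearing governs)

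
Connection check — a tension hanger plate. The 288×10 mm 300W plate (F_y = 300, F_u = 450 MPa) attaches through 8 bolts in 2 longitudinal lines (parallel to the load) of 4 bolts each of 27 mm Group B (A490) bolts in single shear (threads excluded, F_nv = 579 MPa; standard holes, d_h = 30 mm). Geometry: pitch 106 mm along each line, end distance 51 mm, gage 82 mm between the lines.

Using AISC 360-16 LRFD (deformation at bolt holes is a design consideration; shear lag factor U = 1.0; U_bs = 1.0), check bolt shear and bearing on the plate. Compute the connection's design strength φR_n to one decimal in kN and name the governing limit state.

Bolt shear: A_b = π(27)²/4 = 572.56 mm². φR_n = 0.75 × 579 × 572.56 × 8 × 1 = 1989.1 kN.
Bearing (10 mm plate, F_u = 450 MPa): end bolts L_c = 51 − 30/2 = 36, R_n = min(1.2×36×10×450, 2.4×27×10×450) = 194.4 kN/bolt; interior L_c = 106 − 30 = 76, R_n = 291.6 kN/bolt. φR_n = 0.75 × (2×194.4 + 6×291.6) = 1603.8 kN.
Governing: min(1989.1, 1603.8) = 1603.8 kN → bearing.

1603.8 kN (bearing governs)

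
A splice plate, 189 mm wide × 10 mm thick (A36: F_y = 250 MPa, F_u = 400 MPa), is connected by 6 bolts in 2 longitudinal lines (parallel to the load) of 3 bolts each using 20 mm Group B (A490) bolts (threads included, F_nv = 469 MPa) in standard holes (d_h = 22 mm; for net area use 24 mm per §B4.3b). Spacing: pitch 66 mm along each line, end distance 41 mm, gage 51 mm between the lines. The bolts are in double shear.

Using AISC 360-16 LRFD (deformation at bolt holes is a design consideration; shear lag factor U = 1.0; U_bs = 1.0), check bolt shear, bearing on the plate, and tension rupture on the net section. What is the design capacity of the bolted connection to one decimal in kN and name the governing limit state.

Bolt shear: A_b = π(20)²/4 = 314.16 mm². φR_n = 0.75 × 469 × 314.16 × 6 × 2 = 1326.1 kN.
Bearing (10 mm plate, F_u = 400 MPa): end bolts L_c = 41 − 22/2 = 30, R_n = min(1.2×30×10×400, 2.4×20×10×400) = 144 kN/bolt; interior L_c = 66 − 22 = 44, R_n = 192 kN/bolt. φR_n = 0.75 × (2×144 + 4×192) = 792.0 kN.
Tension rupture (net): A_n = (189 − 2×24)×10 = 1410 mm² (U = 1.0, A_e = A_n). φR_n = 0.75 × 400 × 1410 = 423.0 kN.
Governing: min(1326.1, 792.0, 423.0) = 423.0 kN → net-section rupture.

423.0 kN (net-section rupture governs)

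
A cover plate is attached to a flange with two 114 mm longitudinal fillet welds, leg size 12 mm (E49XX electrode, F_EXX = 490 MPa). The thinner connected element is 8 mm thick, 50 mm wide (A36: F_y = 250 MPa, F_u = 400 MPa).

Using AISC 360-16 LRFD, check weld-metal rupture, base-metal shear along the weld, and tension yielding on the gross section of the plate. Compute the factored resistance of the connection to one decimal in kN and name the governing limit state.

Weld metal: throat = 0.707×12 = 8.484 mm, L = 2×114 = 228 mm. φR_n = 0.75 × 0.6 × 490 × 8.484 × 228 = 426.5 kN.
Base metal shear (8 mm plate): yield φR_n = 1.0×0.6×250×8×228 = 273.6 kN; rupture φR_n = 0.75×0.6×400×8×228 = 328.3 kN; take 273.6 kN (yield).
Tension yield (gross): A_g = 50×8 = 400 mm². φR_n = 0.90 × 250 × 400 = 90.0 kN.
Governing: min(426.5, 273.6, 90.0) = 90.0 kN → gross-section yield.

90.0 kN (gross-section yield governs)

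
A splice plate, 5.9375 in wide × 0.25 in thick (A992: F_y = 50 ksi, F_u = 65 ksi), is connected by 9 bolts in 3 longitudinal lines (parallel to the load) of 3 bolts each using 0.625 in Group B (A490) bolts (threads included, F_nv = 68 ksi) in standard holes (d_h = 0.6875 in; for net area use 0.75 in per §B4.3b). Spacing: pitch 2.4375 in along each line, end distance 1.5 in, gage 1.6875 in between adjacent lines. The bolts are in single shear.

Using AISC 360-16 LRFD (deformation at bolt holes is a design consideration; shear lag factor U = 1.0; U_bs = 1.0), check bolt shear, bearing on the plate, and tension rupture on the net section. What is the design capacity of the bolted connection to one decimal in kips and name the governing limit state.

Bolt shear: A_b = π(0.625)²/4 = 0.3068 in². φR_n = 0.75 × 68 × 0.3068 × 9 × 1 = 140.8 kips.
Bearing (0.25 in plate, F_u = 65 ksi): end bolts L_c = 1.5 − 0.6875/2 = 1.15625, R_n = min(1.2×1.15625×0.25×65, 2.4×0.625×0.25×65) = 22.547 kips/bolt; interior L_c = 2.4375 − 0.6875 = 1.75, R_n = 24.375 kips/bolt. φR_n = 0.75 × (3×22.547 + 6×24.375) = 160.4 kips.
Tension rupture (net): A_n = (5.9375 − 3×0.75)×0.25 = 0.92188 in² (U = 1.0, A_e = A_n). φR_n = 0.75 × 65 × 0.92188 = 44.9 kips.
Governing: min(140.8, 160.4, 44.9) = 44.9 kips → net-section rupture.

44.9 kips (net-section rupture governs)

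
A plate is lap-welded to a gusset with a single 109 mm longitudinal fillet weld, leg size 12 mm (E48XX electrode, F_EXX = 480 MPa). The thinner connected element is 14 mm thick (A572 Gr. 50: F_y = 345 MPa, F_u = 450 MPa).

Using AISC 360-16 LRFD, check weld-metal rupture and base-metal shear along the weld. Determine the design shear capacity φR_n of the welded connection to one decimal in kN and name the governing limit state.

Weld metal: throat = 0.707×12 = 8.484 mm, L = 109 mm. φR_n = 0.75 × 0.6 × 480 × 8.484 × 109 = 199.7 kN.
Base metal shear (14 mm plate): yield φR_n = 1.0×0.6×345×14×109 = 315.9 kN; rupture φR_n = 0.75×0.6×450×14×109 = 309.0 kN; take 309.0 kN (rupture).
Governing: min(199.7, 309.0) = 199.7 kN → weld metal.

199.7 kN (weld metal governs)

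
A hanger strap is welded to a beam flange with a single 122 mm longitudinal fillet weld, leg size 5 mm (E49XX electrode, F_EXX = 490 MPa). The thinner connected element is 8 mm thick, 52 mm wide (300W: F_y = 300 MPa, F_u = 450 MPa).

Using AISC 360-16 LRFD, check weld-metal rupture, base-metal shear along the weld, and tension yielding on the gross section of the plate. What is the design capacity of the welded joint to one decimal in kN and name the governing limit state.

95.1 kN (weld metal governs)

Weld metal: throat = 0.707×5 = 3.535 mm, L = 122 mm. φR_n = 0.75 × 0.6 × 490 × 3.535 × 122 = 95.1 kN.
Base metal shear (8 mm plate): yield φR_n = 1.0×0.6×300×8×122 = 175.7 kN; rupture φR_n = 0.75×0.6×450×8×122 = 197.6 kN; take 175.7 kN (yield).
Tension yield (gross): A_g = 52×8 = 416 mm². φR_n = 0.90 × 300 × 416 = 112.3 kN.
Governing: min(95.1, 175.7, 112.3) = 95.1 kN → weld metal.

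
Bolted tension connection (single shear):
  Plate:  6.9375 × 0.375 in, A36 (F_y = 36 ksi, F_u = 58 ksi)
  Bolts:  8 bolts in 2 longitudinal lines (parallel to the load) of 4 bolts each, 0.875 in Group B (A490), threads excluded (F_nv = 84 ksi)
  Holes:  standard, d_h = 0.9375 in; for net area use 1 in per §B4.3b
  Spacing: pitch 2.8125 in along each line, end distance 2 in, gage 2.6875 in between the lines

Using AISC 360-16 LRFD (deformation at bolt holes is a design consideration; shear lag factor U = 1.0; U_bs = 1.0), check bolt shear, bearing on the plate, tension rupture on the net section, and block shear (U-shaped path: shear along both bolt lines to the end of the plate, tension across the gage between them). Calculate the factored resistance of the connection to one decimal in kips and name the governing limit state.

Bolt shear: A_b = π(0.875)²/4 = 0.60132 in². φR_n = 0.75 × 84 × 0.60132 × 8 × 1 = 303.1 kips.
Bearing (0.375 in plate, F_u = 58 ksi): end bolts L_c = 2 − 0.9375/2 = 1.53125, R_n = min(1.2×1.53125×0.375×58, 2.4×0.875×0.375×58) = 39.966 kips/bolt; interior L_c = 2.8125 − 0.9375 = 1.875, R_n = 45.675 kips/bolt. φR_n = 0.75 × (2×39.966 + 6×45.675) = 265.5 kips.
Tension rupture (net): A_n = (6.9375 − 2×1)×0.375 = 1.8516 in² (U = 1.0, A_e = A_n). φR_n = 0.75 × 58 × 1.8516 = 80.5 kips.
Block shear: shear path 2×[2+3×2.8125] = 2×10.4375 in, A_gv = 7.8281, A_nv = 2×(10.4375 − 3.5×1)×0.375 = 5.2031 in²; tension across gage: (2.6875 − 1×1)×0.375 = 0.63281 in². R_n = min(0.6×58×5.2031, 0.6×36×7.8281) + 1.0×58×0.63281 = min(181.07, 169.09) + 36.703 = 205.79 kips. φR_n = 0.75 × 205.79 = 154.3 kips.
Governing: min(303.1, 265.5, 80.5, 154.3) = 80.5 kips → net-section rupture.

80.5 kips (net-section rupture governs)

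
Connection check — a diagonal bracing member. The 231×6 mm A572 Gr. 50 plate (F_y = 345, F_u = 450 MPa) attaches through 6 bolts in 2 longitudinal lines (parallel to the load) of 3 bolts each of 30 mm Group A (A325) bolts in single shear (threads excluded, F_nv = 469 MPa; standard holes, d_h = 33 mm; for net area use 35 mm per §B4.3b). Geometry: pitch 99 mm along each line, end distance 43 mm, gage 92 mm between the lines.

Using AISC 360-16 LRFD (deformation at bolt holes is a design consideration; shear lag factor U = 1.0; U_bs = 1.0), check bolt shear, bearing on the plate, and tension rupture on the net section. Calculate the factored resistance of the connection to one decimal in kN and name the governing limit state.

Bolt shear: A_b = π(30)²/4 = 706.86 mm². φR_n = 0.75 × 469 × 706.86 × 6 × 1 = 1491.8 kN.
Bearing (6 mm plate, F_u = 450 MPa): end bolts L_c = 43 − 33/2 = 26.5, R_n = min(1.2×26.5×6×450, 2.4×30×6×450) = 85.86 kN/bolt; interior L_c = 99 − 33 = 66, R_n = 194.4 kN/bolt. φR_n = 0.75 × (2×85.86 + 4×194.4) = 712.0 kN.
Tension rupture (net): A_n = (231 − 2×35)×6 = 966 mm² (U = 1.0, A_e = A_n). φR_n = 0.75 × 450 × 966 = 326.0 kN.
Governing: min(1491.8, 712.0, 326.0) = 326.0 kN → net-section rupture.

326.0 kN (net-section rupture governs)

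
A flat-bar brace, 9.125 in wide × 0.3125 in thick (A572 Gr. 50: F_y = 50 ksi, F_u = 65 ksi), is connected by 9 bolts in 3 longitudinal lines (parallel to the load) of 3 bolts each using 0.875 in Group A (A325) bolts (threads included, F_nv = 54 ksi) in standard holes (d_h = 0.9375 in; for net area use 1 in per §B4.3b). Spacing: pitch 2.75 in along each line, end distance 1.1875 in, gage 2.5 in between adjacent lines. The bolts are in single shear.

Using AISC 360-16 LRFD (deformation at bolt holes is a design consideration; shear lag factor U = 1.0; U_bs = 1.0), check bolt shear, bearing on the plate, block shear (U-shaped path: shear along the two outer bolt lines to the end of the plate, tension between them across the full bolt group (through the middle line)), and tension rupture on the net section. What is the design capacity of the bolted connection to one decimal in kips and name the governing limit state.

Bolt shear: A_b = π(0.875)²/4 = 0.60132 in². φR_n = 0.75 × 54 × 0.60132 × 9 × 1 = 219.2 kips.
Bearing (0.3125 in plate, F_u = 65 ksi): end bolts L_c = 1.1875 − 0.9375/2 = 0.71875, R_n = min(1.2×0.71875×0.3125×65, 2.4×0.875×0.3125×65) = 17.52 kips/bolt; interior L_c = 2.75 − 0.9375 = 1.8125, R_n = 42.656 kips/bolt. φR_n = 0.75 × (3×17.52 + 6×42.656) = 231.4 kips.
Block shear: shear path 2×[1.1875+2×2.75] = 2×6.6875 in, A_gv = 4.1797, A_nv = 2×(6.6875 − 2.5×1)×0.3125 = 2.6172 in²; tension across gage: (5 − 2×1)×0.3125 = 0.9375 in². R_n = min(0.6×65×2.6172, 0.6×50×4.1797) + 1.0×65×0.9375 = min(102.07, 125.39) + 60.938 = 163.01 kips. φR_n = 0.75 × 163.01 = 122.3 kips.
Tension rupture (net): A_n = (9.125 − 3×1)×0.3125 = 1.9141 in² (U = 1.0, A_e = A_n). φR_n = 0.75 × 65 × 1.9141 = 93.3 kips.
Governing: min(219.2, 231.4, 122.3, 93.3) = 93.3 kips → net-section rupture.

93.3 kips (net-section rupture governs)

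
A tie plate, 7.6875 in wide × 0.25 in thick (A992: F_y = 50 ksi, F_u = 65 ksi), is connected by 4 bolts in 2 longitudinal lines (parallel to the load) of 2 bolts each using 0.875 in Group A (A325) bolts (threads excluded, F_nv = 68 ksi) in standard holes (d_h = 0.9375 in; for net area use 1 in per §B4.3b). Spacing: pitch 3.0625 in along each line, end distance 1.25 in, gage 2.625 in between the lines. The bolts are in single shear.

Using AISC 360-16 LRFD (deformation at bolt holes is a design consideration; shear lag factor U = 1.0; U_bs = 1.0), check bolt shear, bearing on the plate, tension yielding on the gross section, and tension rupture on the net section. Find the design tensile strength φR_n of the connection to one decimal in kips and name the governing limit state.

Bolt shear: A_b = π(0.875)²/4 = 0.60132 in². φR_n = 0.75 × 68 × 0.60132 × 4 × 1 = 122.7 kips.
Bearing (0.25 in plate, F_u = 65 ksi): end bolts L_c = 1.25 − 0.9375/2 = 0.78125, R_n = min(1.2×0.78125×0.25×65, 2.4×0.875×0.25×65) = 15.234 kips/bolt; interior L_c = 3.0625 − 0.9375 = 2.125, R_n = 34.125 kips/bolt. φR_n = 0.75 × (2×15.234 + 2×34.125) = 74.0 kips.
Tension yield (gross): A_g = 7.6875×0.25 = 1.9219 in². φR_n = 0.90 × 50 × 1.9219 = 86.5 kips.
Tension rupture (net): A_n = (7.6875 − 2×1)×0.25 = 1.4219 in² (U = 1.0, A_e = A_n). φR_n = 0.75 × 65 × 1.4219 = 69.3 kips.
Governing: min(122.7, 74.0, 86.5, 69.3) = 69.3 kips → net-section rupture.

69.3 kips (net-section rupture governs)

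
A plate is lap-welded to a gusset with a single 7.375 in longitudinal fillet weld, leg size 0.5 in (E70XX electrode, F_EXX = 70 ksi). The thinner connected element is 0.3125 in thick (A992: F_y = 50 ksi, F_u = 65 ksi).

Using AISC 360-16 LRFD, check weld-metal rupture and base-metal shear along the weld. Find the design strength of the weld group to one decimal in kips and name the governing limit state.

Weld metal: throat = 0.707×0.5 = 0.3535 in, L = 7.375 in. φR_n = 0.75 × 0.6 × 70 × 0.3535 × 7.375 = 82.1 kips.
Base metal shear (0.3125 in plate): yield φR_n = 1.0×0.6×50×0.3125×7.375 = 69.1 kips; rupture φR_n = 0.75×0.6×65×0.3125×7.375 = 67.4 kips; take 67.4 kips (rupture).
Governing: min(82.1, 67.4) = 67.4 kips → base-metal shear.

67.4 kips (base-metal shear governs)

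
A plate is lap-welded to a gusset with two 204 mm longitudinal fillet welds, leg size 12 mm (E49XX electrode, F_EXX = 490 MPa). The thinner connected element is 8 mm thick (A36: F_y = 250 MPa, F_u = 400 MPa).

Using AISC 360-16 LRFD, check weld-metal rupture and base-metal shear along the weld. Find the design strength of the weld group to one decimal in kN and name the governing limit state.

489.6 kN (base-metal shear governs)

Weld metal: throat = 0.707×12 = 8.484 mm, L = 2×204 = 408 mm. φR_n = 0.75 × 0.6 × 490 × 8.484 × 408 = 763.3 kN.
Base metal shear (8 mm plate): yield φR_n = 1.0×0.6×250×8×408 = 489.6 kN; rupture φR_n = 0.75×0.6×400×8×408 = 587.5 kN; take 489.6 kN (yield).
Governing: min(763.3, 489.6) = 489.6 kN → base-metal shear.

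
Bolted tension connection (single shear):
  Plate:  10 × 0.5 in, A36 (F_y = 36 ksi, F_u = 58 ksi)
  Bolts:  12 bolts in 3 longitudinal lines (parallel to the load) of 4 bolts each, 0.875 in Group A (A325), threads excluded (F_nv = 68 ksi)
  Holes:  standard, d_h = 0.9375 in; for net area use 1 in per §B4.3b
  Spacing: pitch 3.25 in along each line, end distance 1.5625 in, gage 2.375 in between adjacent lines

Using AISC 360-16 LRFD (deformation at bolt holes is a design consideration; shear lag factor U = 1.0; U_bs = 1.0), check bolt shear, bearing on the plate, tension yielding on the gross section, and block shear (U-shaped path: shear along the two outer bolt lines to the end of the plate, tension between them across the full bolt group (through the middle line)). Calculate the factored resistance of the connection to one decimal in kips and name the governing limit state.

162.0 kips (gross-section yield governs)

Bolt shear: A_b = π(0.875)²/4 = 0.60132 in². φR_n = 0.75 × 68 × 0.60132 × 12 × 1 = 368.0 kips.
Bearing (0.5 in plate, F_u = 58 ksi): end bolts L_c = 1.5625 − 0.9375/2 = 1.09375, R_n = min(1.2×1.09375×0.5×58, 2.4×0.875×0.5×58) = 38.063 kips/bolt; interior L_c = 3.25 − 0.9375 = 2.3125, R_n = 60.9 kips/bolt. φR_n = 0.75 × (3×38.063 + 9×60.9) = 496.7 kips.
Tension yield (gross): A_g = 10×0.5 = 5 in². φR_n = 0.90 × 36 × 5 = 162.0 kips.
Block shear: shear path 2×[1.5625+3×3.25] = 2×11.3125 in, A_gv = 11.313, A_nv = 2×(11.3125 − 3.5×1)×0.5 = 7.8125 in²; tension across gage: (4.75 − 2×1)×0.5 = 1.375 in². R_n = min(0.6×58×7.8125, 0.6×36×11.313) + 1.0×58×1.375 = min(271.88, 244.36) + 79.75 = 324.11 kips. φR_n = 0.75 × 324.11 = 243.1 kips.
Governing: min(368.0, 496.7, 162.0, 243.1) = 162.0 kips → gross-section yield.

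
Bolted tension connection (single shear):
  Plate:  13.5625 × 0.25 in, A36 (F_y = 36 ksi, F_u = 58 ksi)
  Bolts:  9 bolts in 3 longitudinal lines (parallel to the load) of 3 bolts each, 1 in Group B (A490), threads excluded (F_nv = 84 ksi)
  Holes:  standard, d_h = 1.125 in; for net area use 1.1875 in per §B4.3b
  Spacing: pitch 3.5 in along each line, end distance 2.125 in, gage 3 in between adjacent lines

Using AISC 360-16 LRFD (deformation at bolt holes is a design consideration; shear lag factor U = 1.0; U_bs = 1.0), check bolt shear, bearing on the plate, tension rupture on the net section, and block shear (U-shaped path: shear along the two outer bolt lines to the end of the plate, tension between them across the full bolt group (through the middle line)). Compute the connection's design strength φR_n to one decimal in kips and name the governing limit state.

Bolt shear: A_b = π(1)²/4 = 0.7854 in². φR_n = 0.75 × 84 × 0.7854 × 9 × 1 = 445.3 kips.
Bearing (0.25 in plate, F_u = 58 ksi): end bolts L_c = 2.125 − 1.125/2 = 1.5625, R_n = min(1.2×1.5625×0.25×58, 2.4×1×0.25×58) = 27.188 kips/bolt; interior L_c = 3.5 − 1.125 = 2.375, R_n = 34.8 kips/bolt. φR_n = 0.75 × (3×27.188 + 6×34.8) = 217.8 kips.
Tension rupture (net): A_n = (13.5625 − 3×1.1875)×0.25 = 2.5 in² (U = 1.0, A_e = A_n). φR_n = 0.75 × 58 × 2.5 = 108.8 kips.
Block shear: shear path 2×[2.125+2×3.5] = 2×9.125 in, A_gv = 4.5625, A_nv = 2×(9.125 − 2.5×1.1875)×0.25 = 3.0781 in²; tension across gage: (6 − 2×1.1875)×0.25 = 0.90625 in². R_n = min(0.6×58×3.0781, 0.6×36×4.5625) + 1.0×58×0.90625 = min(107.12, 98.55) + 52.563 = 151.11 kips. φR_n = 0.75 × 151.11 = 113.3 kips.
Governing: min(445.3, 217.8, 108.8, 113.3) = 108.8 kips → net-section rupture.

108.8 kips (net-section rupture governs)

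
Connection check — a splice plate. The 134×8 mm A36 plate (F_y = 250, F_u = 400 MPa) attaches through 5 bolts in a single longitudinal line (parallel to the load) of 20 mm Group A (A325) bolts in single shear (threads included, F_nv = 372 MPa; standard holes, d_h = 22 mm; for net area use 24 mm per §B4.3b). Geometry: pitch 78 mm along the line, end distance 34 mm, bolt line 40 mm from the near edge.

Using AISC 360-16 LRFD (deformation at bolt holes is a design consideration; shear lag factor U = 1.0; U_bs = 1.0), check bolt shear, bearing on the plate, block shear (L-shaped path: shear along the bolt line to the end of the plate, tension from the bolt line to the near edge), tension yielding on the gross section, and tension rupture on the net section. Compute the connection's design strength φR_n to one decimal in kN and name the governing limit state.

241.2 kN (gross-section yield governs)

Bolt shear: A_b = π(20)²/4 = 314.16 mm². φR_n = 0.75 × 372 × 314.16 × 5 × 1 = 438.3 kN.
Bearing (8 mm plate, F_u = 400 MPa): end bolts L_c = 34 − 22/2 = 23, R_n = min(1.2×23×8×400, 2.4×20×8×400) = 88.32 kN/bolt; interior L_c = 78 − 22 = 56, R_n = 153.6 kN/bolt. φR_n = 0.75 × (1×88.32 + 4×153.6) = 527.0 kN.
Block shear: shear path 1×[34+4×78] = 1×346 mm, A_gv = 2768, A_nv = 1×(346 − 4.5×24)×8 = 1904 mm²; tension to near edge: (40 − 0.5×24)×8 = 224 mm². R_n = min(0.6×400×1904, 0.6×250×2768) + 1.0×400×224 = min(456.96, 415.2) + 89.6 = 504.8 kN. φR_n = 0.75 × 504.8 = 378.6 kN.
Tension yield (gross): A_g = 134×8 = 1072 mm². φR_n = 0.90 × 250 × 1072 = 241.2 kN.
Tension rupture (net): A_n = (134 − 1×24)×8 = 880 mm² (U = 1.0, A_e = A_n). φR_n = 0.75 × 400 × 880 = 264.0 kN.
Governing: min(438.3, 527.0, 378.6, 241.2, 264.0) = 241.2 kN → gross-section yield.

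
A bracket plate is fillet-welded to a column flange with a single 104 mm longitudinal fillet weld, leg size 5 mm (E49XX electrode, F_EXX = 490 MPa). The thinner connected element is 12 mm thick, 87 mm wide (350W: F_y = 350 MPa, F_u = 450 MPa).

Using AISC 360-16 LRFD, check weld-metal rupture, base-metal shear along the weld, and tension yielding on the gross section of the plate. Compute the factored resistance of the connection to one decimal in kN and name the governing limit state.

Weld metal: throat = 0.707×5 = 3.535 mm, L = 104 mm. φR_n = 0.75 × 0.6 × 490 × 3.535 × 104 = 81.1 kN.
Base metal shear (12 mm plate): yield φR_n = 1.0×0.6×350×12×104 = 262.1 kN; rupture φR_n = 0.75×0.6×450×12×104 = 252.7 kN; take 252.7 kN (rupture).
Tension yield (gross): A_g = 87×12 = 1044 mm². φR_n = 0.90 × 350 × 1044 = 328.9 kN.
Governing: min(81.1, 252.7, 328.9) = 81.1 kN → weld metal.

81.1 kN (weld metal governs)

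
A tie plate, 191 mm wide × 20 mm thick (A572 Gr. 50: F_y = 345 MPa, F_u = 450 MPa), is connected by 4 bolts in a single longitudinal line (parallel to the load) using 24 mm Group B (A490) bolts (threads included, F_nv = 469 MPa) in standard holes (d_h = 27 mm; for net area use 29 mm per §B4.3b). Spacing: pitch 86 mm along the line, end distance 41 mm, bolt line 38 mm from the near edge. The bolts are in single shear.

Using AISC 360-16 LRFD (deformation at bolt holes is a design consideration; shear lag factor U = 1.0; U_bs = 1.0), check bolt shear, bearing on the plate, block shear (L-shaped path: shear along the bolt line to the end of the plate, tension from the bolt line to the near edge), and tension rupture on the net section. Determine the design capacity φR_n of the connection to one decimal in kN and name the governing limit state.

Bolt shear: A_b = π(24)²/4 = 452.39 mm². φR_n = 0.75 × 469 × 452.39 × 4 × 1 = 636.5 kN.
Bearing (20 mm plate, F_u = 450 MPa): end bolts L_c = 41 − 27/2 = 27.5, R_n = min(1.2×27.5×20×450, 2.4×24×20×450) = 297 kN/bolt; interior L_c = 86 − 27 = 59, R_n = 518.4 kN/bolt. φR_n = 0.75 × (1×297 + 3×518.4) = 1389.2 kN.
Block shear: shear path 1×[41+3×86] = 1×299 mm, A_gv = 5980, A_nv = 1×(299 − 3.5×29)×20 = 3950 mm²; tension to near edge: (38 − 0.5×29)×20 = 470 mm². R_n = min(0.6×450×3950, 0.6×345×5980) + 1.0×450×470 = min(1066.5, 1237.9) + 211.5 = 1278 kN. φR_n = 0.75 × 1278 = 958.5 kN.
Tension rupture (net): A_n = (191 − 1×29)×20 = 3240 mm² (U = 1.0, A_e = A_n). φR_n = 0.75 × 450 × 3240 = 1093.5 kN.
Governing: min(636.5, 1389.2, 958.5, 1093.5) = 636.5 kN → bolt shear.

636.5 kN (bolt shear governs)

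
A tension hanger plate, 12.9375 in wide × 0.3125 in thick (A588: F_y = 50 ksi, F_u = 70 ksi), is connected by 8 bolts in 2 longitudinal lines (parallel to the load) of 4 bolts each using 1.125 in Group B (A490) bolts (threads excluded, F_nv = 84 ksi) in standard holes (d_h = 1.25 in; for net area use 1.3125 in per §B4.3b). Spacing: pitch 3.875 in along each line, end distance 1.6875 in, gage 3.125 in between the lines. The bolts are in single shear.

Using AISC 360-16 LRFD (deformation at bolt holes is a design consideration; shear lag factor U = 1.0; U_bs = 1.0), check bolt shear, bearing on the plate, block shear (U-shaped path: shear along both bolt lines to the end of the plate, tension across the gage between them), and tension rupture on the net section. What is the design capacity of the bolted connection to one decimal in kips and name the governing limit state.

Bolt shear: A_b = π(1.125)²/4 = 0.99402 in². φR_n = 0.75 × 84 × 0.99402 × 8 × 1 = 501.0 kips.
Bearing (0.3125 in plate, F_u = 70 ksi): end bolts L_c = 1.6875 − 1.25/2 = 1.0625, R_n = min(1.2×1.0625×0.3125×70, 2.4×1.125×0.3125×70) = 27.891 kips/bolt; interior L_c = 3.875 − 1.25 = 2.625, R_n = 59.063 kips/bolt. φR_n = 0.75 × (2×27.891 + 6×59.063) = 307.6 kips.
Block shear: shear path 2×[1.6875+3×3.875] = 2×13.3125 in, A_gv = 8.3203, A_nv = 2×(13.3125 − 3.5×1.3125)×0.3125 = 5.4492 in²; tension across gage: (3.125 − 1×1.3125)×0.3125 = 0.56641 in². R_n = min(0.6×70×5.4492, 0.6×50×8.3203) + 1.0×70×0.56641 = min(228.87, 249.61) + 39.649 = 268.52 kips. φR_n = 0.75 × 268.52 = 201.4 kips.
Tension rupture (net): A_n = (12.9375 − 2×1.3125)×0.3125 = 3.2227 in² (U = 1.0, A_e = A_n). φR_n = 0.75 × 70 × 3.2227 = 169.2 kips.
Governing: min(501.0, 307.6, 201.4, 169.2) = 169.2 kips → net-section rupture.

169.2 kips (net-section rupture governs)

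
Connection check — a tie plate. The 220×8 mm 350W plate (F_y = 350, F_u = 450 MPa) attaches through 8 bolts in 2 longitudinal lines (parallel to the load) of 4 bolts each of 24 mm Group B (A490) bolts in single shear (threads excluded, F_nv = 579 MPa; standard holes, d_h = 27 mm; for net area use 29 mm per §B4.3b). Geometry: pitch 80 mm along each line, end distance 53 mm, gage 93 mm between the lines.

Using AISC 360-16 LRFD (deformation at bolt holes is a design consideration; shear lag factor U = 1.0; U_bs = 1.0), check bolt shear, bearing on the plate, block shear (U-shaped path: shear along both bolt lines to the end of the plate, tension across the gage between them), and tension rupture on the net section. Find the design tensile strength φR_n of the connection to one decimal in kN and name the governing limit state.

437.4 kN (net-section rupture governs)

Bolt shear: A_b = π(24)²/4 = 452.39 mm². φR_n = 0.75 × 579 × 452.39 × 8 × 1 = 1571.6 kN.
Bearing (8 mm plate, F_u = 450 MPa): end bolts L_c = 53 − 27/2 = 39.5, R_n = min(1.2×39.5×8×450, 2.4×24×8×450) = 170.64 kN/bolt; interior L_c = 80 − 27 = 53, R_n = 207.36 kN/bolt. φR_n = 0.75 × (2×170.64 + 6×207.36) = 1189.1 kN.
Block shear: shear path 2×[53+3×80] = 2×293 mm, A_gv = 4688, A_nv = 2×(293 − 3.5×29)×8 = 3064 mm²; tension across gage: (93 − 1×29)×8 = 512 mm². R_n = min(0.6×450×3064, 0.6×350×4688) + 1.0×450×512 = min(827.28, 984.48) + 230.4 = 1057.7 kN. φR_n = 0.75 × 1057.7 = 793.3 kN.
Tension rupture (net): A_n = (220 − 2×29)×8 = 1296 mm² (U = 1.0, A_e = A_n). φR_n = 0.75 × 450 × 1296 = 437.4 kN.
Governing: min(1571.6, 1189.1, 793.3, 437.4) = 437.4 kN → net-section rupture.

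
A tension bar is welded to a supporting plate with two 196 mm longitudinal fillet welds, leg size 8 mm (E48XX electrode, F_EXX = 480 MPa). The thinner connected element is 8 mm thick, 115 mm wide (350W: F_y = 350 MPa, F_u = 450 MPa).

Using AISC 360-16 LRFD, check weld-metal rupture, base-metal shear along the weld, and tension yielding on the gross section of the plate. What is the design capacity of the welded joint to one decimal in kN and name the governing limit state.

Weld metal: throat = 0.707×8 = 5.656 mm, L = 2×196 = 392 mm. φR_n = 0.75 × 0.6 × 480 × 5.656 × 392 = 478.9 kN.
Base metal shear (8 mm plate): yield φR_n = 1.0×0.6×350×8×392 = 658.6 kN; rupture φR_n = 0.75×0.6×450×8×392 = 635.0 kN; take 635.0 kN (rupture).
Tension yield (gross): A_g = 115×8 = 920 mm². φR_n = 0.90 × 350 × 920 = 289.8 kN.
Governing: min(478.9, 635.0, 289.8) = 289.8 kN → gross-section yield.

289.8 kN (gross-section yield governs)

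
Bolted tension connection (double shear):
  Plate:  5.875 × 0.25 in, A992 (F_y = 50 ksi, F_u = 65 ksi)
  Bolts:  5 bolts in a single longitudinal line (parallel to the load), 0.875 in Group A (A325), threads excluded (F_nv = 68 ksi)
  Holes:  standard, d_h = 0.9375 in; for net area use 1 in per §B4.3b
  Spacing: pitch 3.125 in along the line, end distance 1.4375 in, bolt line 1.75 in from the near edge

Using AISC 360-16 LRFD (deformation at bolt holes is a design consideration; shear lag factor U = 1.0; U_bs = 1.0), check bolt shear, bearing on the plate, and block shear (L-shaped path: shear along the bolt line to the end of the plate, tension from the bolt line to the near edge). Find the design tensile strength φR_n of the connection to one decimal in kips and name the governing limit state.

84.2 kips (block shear governs)

Bolt shear: A_b = π(0.875)²/4 = 0.60132 in². φR_n = 0.75 × 68 × 0.60132 × 5 × 2 = 306.7 kips.
Bearing (0.25 in plate, F_u = 65 ksi): end bolts L_c = 1.4375 − 0.9375/2 = 0.96875, R_n = min(1.2×0.96875×0.25×65, 2.4×0.875×0.25×65) = 18.891 kips/bolt; interior L_c = 3.125 − 0.9375 = 2.1875, R_n = 34.125 kips/bolt. φR_n = 0.75 × (1×18.891 + 4×34.125) = 116.5 kips.
Block shear: shear path 1×[1.4375+4×3.125] = 1×13.9375 in, A_gv = 3.4844, A_nv = 1×(13.9375 − 4.5×1)×0.25 = 2.3594 in²; tension to near edge: (1.75 − 0.5×1)×0.25 = 0.3125 in². R_n = min(0.6×65×2.3594, 0.6×50×3.4844) + 1.0×65×0.3125 = min(92.017, 104.53) + 20.313 = 112.33 kips. φR_n = 0.75 × 112.33 = 84.2 kips.
Governing: min(306.7, 116.5, 84.2) = 84.2 kips → block shear.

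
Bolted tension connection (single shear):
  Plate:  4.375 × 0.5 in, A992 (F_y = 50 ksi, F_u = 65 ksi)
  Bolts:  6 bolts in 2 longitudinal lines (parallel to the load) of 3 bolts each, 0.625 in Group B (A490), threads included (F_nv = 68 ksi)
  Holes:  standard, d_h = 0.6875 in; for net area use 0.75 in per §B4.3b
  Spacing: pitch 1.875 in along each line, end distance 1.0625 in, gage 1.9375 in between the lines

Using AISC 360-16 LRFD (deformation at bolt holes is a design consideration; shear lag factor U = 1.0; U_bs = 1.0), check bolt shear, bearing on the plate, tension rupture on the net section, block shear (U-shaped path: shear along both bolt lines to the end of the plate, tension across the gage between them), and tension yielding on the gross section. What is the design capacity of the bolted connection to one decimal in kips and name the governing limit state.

70.1 kips (net-section rupture governs)

Bolt shear: A_b = π(0.625)²/4 = 0.3068 in². φR_n = 0.75 × 68 × 0.3068 × 6 × 1 = 93.9 kips.
Bearing (0.5 in plate, F_u = 65 ksi): end bolts L_c = 1.0625 − 0.6875/2 = 0.71875, R_n = min(1.2×0.71875×0.5×65, 2.4×0.625×0.5×65) = 28.031 kips/bolt; interior L_c = 1.875 − 0.6875 = 1.1875, R_n = 46.313 kips/bolt. φR_n = 0.75 × (2×28.031 + 4×46.313) = 181.0 kips.
Tension rupture (net): A_n = (4.375 − 2×0.75)×0.5 = 1.4375 in² (U = 1.0, A_e = A_n). φR_n = 0.75 × 65 × 1.4375 = 70.1 kips.
Block shear: shear path 2×[1.0625+2×1.875] = 2×4.8125 in, A_gv = 4.8125, A_nv = 2×(4.8125 − 2.5×0.75)×0.5 = 2.9375 in²; tension across gage: (1.9375 − 1×0.75)×0.5 = 0.59375 in². R_n = min(0.6×65×2.9375, 0.6×50×4.8125) + 1.0×65×0.59375 = min(114.56, 144.38) + 38.594 = 153.15 kips. φR_n = 0.75 × 153.15 = 114.9 kips.
Tension yield (gross): A_g = 4.375×0.5 = 2.1875 in². φR_n = 0.90 × 50 × 2.1875 = 98.4 kips.
Governing: min(93.9, 181.0, 70.1, 114.9, 98.4) = 70.1 kips → net-section rupture.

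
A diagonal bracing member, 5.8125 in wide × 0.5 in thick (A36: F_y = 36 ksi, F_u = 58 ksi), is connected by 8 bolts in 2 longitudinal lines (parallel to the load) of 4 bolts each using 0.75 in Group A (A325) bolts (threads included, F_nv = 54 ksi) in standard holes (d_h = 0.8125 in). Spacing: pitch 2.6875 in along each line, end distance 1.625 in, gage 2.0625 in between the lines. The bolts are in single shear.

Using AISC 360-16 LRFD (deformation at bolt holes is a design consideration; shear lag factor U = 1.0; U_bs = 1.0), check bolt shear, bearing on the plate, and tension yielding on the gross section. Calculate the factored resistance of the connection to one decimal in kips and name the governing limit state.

94.2 kips (gross-section yield governs)

Bolt shear: A_b = π(0.75)²/4 = 0.44179 in². φR_n = 0.75 × 54 × 0.44179 × 8 × 1 = 143.1 kips.
Bearing (0.5 in plate, F_u = 58 ksi): end bolts L_c = 1.625 − 0.8125/2 = 1.21875, R_n = min(1.2×1.21875×0.5×58, 2.4×0.75×0.5×58) = 42.413 kips/bolt; interior L_c = 2.6875 − 0.8125 = 1.875, R_n = 52.2 kips/bolt. φR_n = 0.75 × (2×42.413 + 6×52.2) = 298.5 kips.
Tension yield (gross): A_g = 5.8125×0.5 = 2.9063 in². φR_n = 0.90 × 36 × 2.9063 = 94.2 kips.
Governing: min(143.1, 298.5, 94.2) = 94.2 kips → gross-section yield.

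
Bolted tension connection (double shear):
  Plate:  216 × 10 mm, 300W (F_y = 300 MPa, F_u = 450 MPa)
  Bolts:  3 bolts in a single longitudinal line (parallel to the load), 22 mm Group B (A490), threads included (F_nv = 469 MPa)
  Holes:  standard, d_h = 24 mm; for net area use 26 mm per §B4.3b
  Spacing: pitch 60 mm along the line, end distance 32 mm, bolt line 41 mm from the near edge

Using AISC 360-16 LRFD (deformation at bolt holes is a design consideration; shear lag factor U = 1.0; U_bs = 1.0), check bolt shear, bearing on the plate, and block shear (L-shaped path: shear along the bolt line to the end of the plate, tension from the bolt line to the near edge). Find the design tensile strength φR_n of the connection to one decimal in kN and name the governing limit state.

Bolt shear: A_b = π(22)²/4 = 380.13 mm². φR_n = 0.75 × 469 × 380.13 × 3 × 2 = 802.3 kN.
Bearing (10 mm plate, F_u = 450 MPa): end bolts L_c = 32 − 24/2 = 20, R_n = min(1.2×20×10×450, 2.4×22×10×450) = 108 kN/bolt; interior L_c = 60 − 24 = 36, R_n = 194.4 kN/bolt. φR_n = 0.75 × (1×108 + 2×194.4) = 372.6 kN.
Block shear: shear path 1×[32+2×60] = 1×152 mm, A_gv = 1520, A_nv = 1×(152 − 2.5×26)×10 = 870 mm²; tension to near edge: (41 − 0.5×26)×10 = 280 mm². R_n = min(0.6×450×870, 0.6×300×1520) + 1.0×450×280 = min(234.9, 273.6) + 126 = 360.9 kN. φR_n = 0.75 × 360.9 = 270.7 kN.
Governing: min(802.3, 372.6, 270.7) = 270.7 kN → block shear.

270.7 kN (block shear governs)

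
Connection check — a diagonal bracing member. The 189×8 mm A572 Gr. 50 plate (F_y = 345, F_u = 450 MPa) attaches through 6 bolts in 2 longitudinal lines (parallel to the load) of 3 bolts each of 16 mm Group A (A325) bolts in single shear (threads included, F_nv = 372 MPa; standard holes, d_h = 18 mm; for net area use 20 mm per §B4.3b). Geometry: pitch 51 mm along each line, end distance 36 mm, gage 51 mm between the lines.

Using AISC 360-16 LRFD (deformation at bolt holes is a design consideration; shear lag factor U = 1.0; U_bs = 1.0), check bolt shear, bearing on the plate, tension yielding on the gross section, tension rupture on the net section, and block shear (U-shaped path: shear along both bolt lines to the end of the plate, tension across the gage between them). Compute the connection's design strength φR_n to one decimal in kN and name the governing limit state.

336.6 kN (bolt shear governs)

Bolt shear: A_b = π(16)²/4 = 201.06 mm². φR_n = 0.75 × 372 × 201.06 × 6 × 1 = 336.6 kN.
Bearing (8 mm plate, F_u = 450 MPa): end bolts L_c = 36 − 18/2 = 27, R_n = min(1.2×27×8×450, 2.4×16×8×450) = 116.64 kN/bolt; interior L_c = 51 − 18 = 33, R_n = 138.24 kN/bolt. φR_n = 0.75 × (2×116.64 + 4×138.24) = 589.7 kN.
Tension yield (gross): A_g = 189×8 = 1512 mm². φR_n = 0.90 × 345 × 1512 = 469.5 kN.
Tension rupture (net): A_n = (189 − 2×20)×8 = 1192 mm² (U = 1.0, A_e = A_n). φR_n = 0.75 × 450 × 1192 = 402.3 kN.
Block shear: shear path 2×[36+2×51] = 2×138 mm, A_gv = 2208, A_nv = 2×(138 − 2.5×20)×8 = 1408 mm²; tension across gage: (51 − 1×20)×8 = 248 mm². R_n = min(0.6×450×1408, 0.6×345×2208) + 1.0×450×248 = min(380.16, 457.06) + 111.6 = 491.76 kN. φR_n = 0.75 × 491.76 = 368.8 kN.
Governing: min(336.6, 589.7, 469.5, 402.3, 368.8) = 336.6 kN → bolt shear.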